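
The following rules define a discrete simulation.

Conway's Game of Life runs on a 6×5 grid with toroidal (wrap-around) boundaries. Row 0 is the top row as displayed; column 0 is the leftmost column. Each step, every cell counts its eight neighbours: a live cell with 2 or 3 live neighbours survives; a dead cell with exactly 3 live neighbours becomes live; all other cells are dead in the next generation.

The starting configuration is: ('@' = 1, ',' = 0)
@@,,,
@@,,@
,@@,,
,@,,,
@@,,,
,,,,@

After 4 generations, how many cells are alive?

t=0: @@,,,
@@,,@
,@@,,
,@,,,
@@,,,
,,,,@
t=1: ,@,,,
,,,,@
,,@,,
,,,,,
@@,,,
,,,,@
t=2: @,,,,
,,,,,
,,,,,
,@,,,
@,,,,
,@,,,
t=3: ,,,,,
,,,,,
,,,,,
,,,,,
@@,,,
@@,,,
t=4: ,,,,,
,,,,,
,,,,,
,,,,,
@@,,,
@@,,,

4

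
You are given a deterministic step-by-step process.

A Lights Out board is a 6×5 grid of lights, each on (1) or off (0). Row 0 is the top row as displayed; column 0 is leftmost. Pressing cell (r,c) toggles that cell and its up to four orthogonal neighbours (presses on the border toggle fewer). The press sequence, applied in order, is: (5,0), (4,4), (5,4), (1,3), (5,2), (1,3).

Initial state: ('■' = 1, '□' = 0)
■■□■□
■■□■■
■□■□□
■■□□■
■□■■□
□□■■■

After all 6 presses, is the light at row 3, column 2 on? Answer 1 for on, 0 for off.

k=0  ■■□■□
■■□■■
■□■□□
■■□□■
■□■■□
□□■■■
k=1  ■■□■□
■■□■■
■□■□□
■■□□■
□□■■□
■■■■■
k=2  ■■□■□
■■□■■
■□■□□
■■□□□
□□■□■
■■■■□
k=3  ■■□■□
■■□■■
■□■□□
■■□□□
□□■□□
■■■□■
k=4  ■■□□□
■■■□□
■□■■□
■■□□□
□□■□□
■■■□■
k=5  ■■□□□
■■■□□
■□■■□
■■□□□
□□□□□
■□□■■
k=6  ■■□■□
■■□■■
■□■□□
■■□□□
□□□□□
■□□■■

0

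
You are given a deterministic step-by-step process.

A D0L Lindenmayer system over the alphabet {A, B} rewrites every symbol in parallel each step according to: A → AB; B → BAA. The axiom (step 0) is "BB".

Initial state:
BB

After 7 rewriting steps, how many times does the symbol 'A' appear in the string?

676

0) BB
1) BAABAA
2) BAAABABBAAABAB
3) BAAABABABBAAABBAABAAABABABBAAABBAA
4) BAAABABABBAAABBAAABBAABAAABABABBAABAAABABBAAABABABBAAABBAAABBAABAAABABABBAABAAABAB
5) BAAABABABBAAABBAAABBAABAAABABABBAABAAABABABBAABAAABABBAAAB…ABBAABAAABABBAAABABABBAAABBAAABBAABAAABABBAAABABABBAAABBAA  (len 198)
6) BAAABABABBAAABBAAABBAABAAABABABBAABAAABABABBAABAAABABBAAAB…BAAABABABBAAABBAABAAABABABBAAABBAAABBAABAAABABABBAABAAABAB  (len 478)
7) BAAABABABBAAABBAAABBAABAAABABABBAABAAABABABBAABAAABABBAAAB…ABBAABAAABABBAAABABABBAAABBAAABBAABAAABABBAAABABABBAAABBAA  (len 1154)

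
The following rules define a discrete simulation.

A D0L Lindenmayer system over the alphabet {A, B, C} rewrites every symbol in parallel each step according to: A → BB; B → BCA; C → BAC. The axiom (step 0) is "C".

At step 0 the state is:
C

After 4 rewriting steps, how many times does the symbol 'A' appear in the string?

16

gen 0: C
gen 1: BAC
gen 2: BCABBBAC
gen 3: BCABACBBBCABCABCABBBAC
gen 4: BCABACBBBCABBBACBCABCABCABACBBBCABACBBBCABACBBBCABCABCABBBAC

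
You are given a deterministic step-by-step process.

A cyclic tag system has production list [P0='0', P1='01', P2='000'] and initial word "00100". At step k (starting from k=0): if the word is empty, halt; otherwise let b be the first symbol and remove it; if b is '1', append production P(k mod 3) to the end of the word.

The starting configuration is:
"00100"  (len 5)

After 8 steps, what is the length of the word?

[0] "00100"  (len 5)
[1] "0100"  (len 4)
[2] "100"  (len 3)
[3] "00000"  (len 5)
[4] "0000"  (len 4)
[5] "000"  (len 3)
[6] "00"  (len 2)
[7] "0"  (len 1)
[8] (halted — word empty)

0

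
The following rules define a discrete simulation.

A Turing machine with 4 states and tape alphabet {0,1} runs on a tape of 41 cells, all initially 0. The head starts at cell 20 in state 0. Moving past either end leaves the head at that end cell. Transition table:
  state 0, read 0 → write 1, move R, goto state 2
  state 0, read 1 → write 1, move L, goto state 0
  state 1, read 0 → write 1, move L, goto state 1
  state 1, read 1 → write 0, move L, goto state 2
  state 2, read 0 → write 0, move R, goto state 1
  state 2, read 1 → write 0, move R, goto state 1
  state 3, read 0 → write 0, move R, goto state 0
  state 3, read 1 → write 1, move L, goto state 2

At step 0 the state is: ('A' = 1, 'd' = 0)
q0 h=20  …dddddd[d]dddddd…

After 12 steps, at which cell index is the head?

0) q0 h=20  …dddddd[d]dddddd…
1) q2 h=21  …dddddA[d]dddddd…
2) q1 h=22  …ddddAd[d]dddddd…
3) q1 h=21  …dddddA[d]Addddd…
4) q1 h=20  …dddddd[A]AAdddd…
5) q2 h=19  …dddddd[d]dAAddd…
6) q1 h=20  …dddddd[d]AAdddd…
7) q1 h=19  …dddddd[d]AAAddd…
8) q1 h=18  …dddddd[d]AAAAdd…
9) q1 h=17  …dddddd[d]AAAAAd…
10) q1 h=16  …dddddd[d]AAAAAA…
11) q1 h=15  …dddddd[d]AAAAAA…
12) q1 h=14  …dddddd[d]AAAAAA…

14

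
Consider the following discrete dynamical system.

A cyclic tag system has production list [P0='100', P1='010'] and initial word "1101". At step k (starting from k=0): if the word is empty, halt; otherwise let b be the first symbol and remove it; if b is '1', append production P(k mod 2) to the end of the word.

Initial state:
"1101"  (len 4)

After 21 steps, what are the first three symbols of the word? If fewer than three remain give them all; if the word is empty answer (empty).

001

t=0: "1101"  (len 4)
t=1: "101100"  (len 6)
t=2: "01100010"  (len 8)
t=3: "1100010"  (len 7)
t=4: "100010010"  (len 9)
t=5: "00010010100"  (len 11)
t=6: "0010010100"  (len 10)
t=7: "010010100"  (len 9)
t=8: "10010100"  (len 8)
t=9: "0010100100"  (len 10)
t=10: "010100100"  (len 9)
t=11: "10100100"  (len 8)
t=12: "0100100010"  (len 10)
t=13: "100100010"  (len 9)
t=14: "00100010010"  (len 11)
t=15: "0100010010"  (len 10)
t=16: "100010010"  (len 9)
t=17: "00010010100"  (len 11)
t=18: "0010010100"  (len 10)
t=19: "010010100"  (len 9)
t=20: "10010100"  (len 8)
t=21: "0010100100"  (len 10)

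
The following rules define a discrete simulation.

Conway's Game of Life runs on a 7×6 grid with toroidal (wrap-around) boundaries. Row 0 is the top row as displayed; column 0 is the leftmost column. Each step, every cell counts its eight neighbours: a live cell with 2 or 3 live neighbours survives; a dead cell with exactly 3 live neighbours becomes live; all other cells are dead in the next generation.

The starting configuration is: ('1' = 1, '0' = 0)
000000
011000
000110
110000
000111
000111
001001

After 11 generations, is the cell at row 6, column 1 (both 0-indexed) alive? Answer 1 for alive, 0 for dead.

k=0  000000
011000
000110
110000
000111
000111
001001
k=1  011000
001100
100100
101000
001100
101000
000101
k=2  010010
000100
000100
001000
001100
011010
100100
k=3  001110
001110
001100
001000
000000
010010
100111
k=4  010000
010000
010010
001100
000000
100110
110000
k=5  011000
111000
010100
001100
001010
110001
111001
k=6  000101
100100
100100
010010
101011
000110
000001
k=7  100001
101101
111111
011010
111000
100100
000101
k=8  011100
000000
000000
000010
100001
100111
000001
k=9  001000
001000
000000
000001
100100
000000
010001
k=10  011000
000000
000000
000000
000000
100000
000000
k=11  000000
000000
000000
000000
000000
000000
010000

1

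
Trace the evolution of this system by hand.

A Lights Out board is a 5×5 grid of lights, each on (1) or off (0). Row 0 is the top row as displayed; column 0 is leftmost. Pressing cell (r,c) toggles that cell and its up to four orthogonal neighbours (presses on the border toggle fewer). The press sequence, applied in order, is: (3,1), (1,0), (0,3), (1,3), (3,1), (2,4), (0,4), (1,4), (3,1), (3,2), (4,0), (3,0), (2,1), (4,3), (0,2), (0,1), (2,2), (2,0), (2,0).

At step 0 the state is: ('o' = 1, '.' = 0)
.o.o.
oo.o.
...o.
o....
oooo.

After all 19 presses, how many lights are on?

14

t=0: .o.o.
oo.o.
...o.
o....
oooo.
t=1: .o.o.
oo.o.
.o.o.
.oo..
o.oo.
t=2: oo.o.
...o.
oo.o.
.oo..
o.oo.
t=3: ooo.o
.....
oo.o.
.oo..
o.oo.
t=4: ooooo
..ooo
oo...
.oo..
o.oo.
t=5: ooooo
..ooo
o....
o....
oooo.
t=6: ooooo
..oo.
o..oo
o...o
oooo.
t=7: ooo..
..ooo
o..oo
o...o
oooo.
t=8: ooo.o
..o..
o..o.
o...o
oooo.
t=9: ooo.o
..o..
oo.o.
.oo.o
o.oo.
t=10: ooo.o
..o..
oooo.
...oo
o..o.
t=11: ooo.o
..o..
oooo.
o..oo
.o.o.
t=12: ooo.o
..o..
.ooo.
.o.oo
oo.o.
t=13: ooo.o
.oo..
o..o.
...oo
oo.o.
t=14: ooo.o
.oo..
o..o.
....o
ooo.o
t=15: o..oo
.o...
o..o.
....o
ooo.o
t=16: .oooo
.....
o..o.
....o
ooo.o
t=17: .oooo
..o..
ooo..
..o.o
ooo.o
t=18: .oooo
o.o..
..o..
o.o.o
ooo.o
t=19: .oooo
..o..
ooo..
..o.o
ooo.o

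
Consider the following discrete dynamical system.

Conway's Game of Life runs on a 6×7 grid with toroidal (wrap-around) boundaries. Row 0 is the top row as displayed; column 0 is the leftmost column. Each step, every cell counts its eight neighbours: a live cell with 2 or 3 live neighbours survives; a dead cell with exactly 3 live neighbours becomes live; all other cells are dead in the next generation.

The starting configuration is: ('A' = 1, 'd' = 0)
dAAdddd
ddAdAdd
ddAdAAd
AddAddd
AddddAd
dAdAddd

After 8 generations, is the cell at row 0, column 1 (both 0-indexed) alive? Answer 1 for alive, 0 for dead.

t=0: dAAdddd
ddAdAdd
ddAdAAd
AddAddd
AddddAd
dAdAddd
t=1: dAddddd
ddAdAAd
dAAdAAd
dAdAdAd
AAAdAdA
AAddddd
t=2: AAAdddd
ddAdAAd
dAddddA
ddddddd
dddAAAA
ddddddA
t=3: AAAAdAA
ddAAdAA
dddddAd
AdddAdA
ddddAAA
dAAAAdA
t=4: ddddddd
dddAddd
AddAddd
AdddAdd
dAAdddd
ddddddd
t=5: ddddddd
ddddddd
dddAAdd
AdAAddd
dAddddd
ddddddd
t=6: ddddddd
ddddddd
ddAAAdd
dAAAAdd
dAAdddd
ddddddd
t=7: ddddddd
dddAddd
dAddAdd
ddddAdd
dAddddd
ddddddd
t=8: ddddddd
ddddddd
dddAAdd
ddddddd
ddddddd
ddddddd

0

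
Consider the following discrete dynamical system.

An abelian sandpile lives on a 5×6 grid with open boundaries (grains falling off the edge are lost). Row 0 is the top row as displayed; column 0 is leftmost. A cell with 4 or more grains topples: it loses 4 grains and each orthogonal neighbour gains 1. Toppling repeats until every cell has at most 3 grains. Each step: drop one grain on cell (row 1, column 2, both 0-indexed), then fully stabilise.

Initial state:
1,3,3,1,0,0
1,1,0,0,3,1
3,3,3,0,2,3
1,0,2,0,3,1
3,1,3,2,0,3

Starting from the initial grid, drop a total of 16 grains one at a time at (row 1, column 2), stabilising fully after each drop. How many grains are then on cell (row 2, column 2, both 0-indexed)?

t=0: 1,3,3,1,0,0
1,1,0,0,3,1
3,3,3,0,2,3
1,0,2,0,3,1
3,1,3,2,0,3
t=1: 1,3,3,1,0,0
1,1,1,0,3,1
3,3,3,0,2,3
1,0,2,0,3,1
3,1,3,2,0,3
t=2: 1,3,3,1,0,0
1,1,2,0,3,1
3,3,3,0,2,3
1,0,2,0,3,1
3,1,3,2,0,3
t=3: 1,3,3,1,0,0
1,1,3,0,3,1
3,3,3,0,2,3
1,0,2,0,3,1
3,1,3,2,0,3
t=4: 2,1,1,2,0,0
3,0,3,1,3,1
0,2,1,1,2,3
2,1,3,0,3,1
3,1,3,2,0,3
t=5: 2,1,2,2,0,0
3,1,0,2,3,1
0,2,2,1,2,3
2,1,3,0,3,1
3,1,3,2,0,3
t=6: 2,1,2,2,0,0
3,1,1,2,3,1
0,2,2,1,2,3
2,1,3,0,3,1
3,1,3,2,0,3
t=7: 2,1,2,2,0,0
3,1,2,2,3,1
0,2,2,1,2,3
2,1,3,0,3,1
3,1,3,2,0,3
t=8: 2,1,2,2,0,0
3,1,3,2,3,1
0,2,2,1,2,3
2,1,3,0,3,1
3,1,3,2,0,3
t=9: 2,1,3,2,0,0
3,2,0,3,3,1
0,2,3,1,2,3
2,1,3,0,3,1
3,1,3,2,0,3
t=10: 2,1,3,2,0,0
3,2,1,3,3,1
0,2,3,1,2,3
2,1,3,0,3,1
3,1,3,2,0,3
t=11: 2,1,3,2,0,0
3,2,2,3,3,1
0,2,3,1,2,3
2,1,3,0,3,1
3,1,3,2,0,3
t=12: 2,1,3,2,0,0
3,2,3,3,3,1
0,2,3,1,2,3
2,1,3,0,3,1
3,1,3,2,0,3
t=13: 2,2,1,0,2,0
3,3,3,2,0,2
0,3,1,3,3,3
2,2,1,1,3,1
3,2,0,3,0,3
t=14: 3,3,2,0,2,0
0,2,1,3,0,2
2,0,3,3,3,3
2,3,1,1,3,1
3,2,0,3,0,3
t=15: 3,3,2,0,2,0
0,2,2,3,0,2
2,0,3,3,3,3
2,3,1,1,3,1
3,2,0,3,0,3
t=16: 3,3,2,0,2,0
0,2,3,3,0,2
2,0,3,3,3,3
2,3,1,1,3,1
3,2,0,3,0,3

3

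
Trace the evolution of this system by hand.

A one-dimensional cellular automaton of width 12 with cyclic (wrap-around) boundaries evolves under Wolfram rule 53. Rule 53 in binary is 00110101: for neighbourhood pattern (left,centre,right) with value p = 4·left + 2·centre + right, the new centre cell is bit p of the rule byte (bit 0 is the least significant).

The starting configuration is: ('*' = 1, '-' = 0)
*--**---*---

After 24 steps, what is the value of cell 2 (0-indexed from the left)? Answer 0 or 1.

0

k=0  *--**---*---
k=1  **---**-***-
k=2  --**---*---*
k=3  *---**-***-*
k=4  -**---*---*-
k=5  ---**-***-**
k=6  **---*---*--
k=7  --**-***-**-
k=8  *---*---*--*
k=9  -**-***-**--
k=10  ---*---*--**
k=11  **-***-**---
k=12  --*---*--**-
k=13  *-***-**---*
k=14  -*---*--**--
k=15  -***-**---**
k=16  *---*--**---
k=17  ***-**---**-
k=18  ---*--**---*
k=19  **-**---**-*
k=20  --*--**---*-
k=21  *-**---**-**
k=22  -*--**---*--
k=23  -**---**-***
k=24  *--**---*---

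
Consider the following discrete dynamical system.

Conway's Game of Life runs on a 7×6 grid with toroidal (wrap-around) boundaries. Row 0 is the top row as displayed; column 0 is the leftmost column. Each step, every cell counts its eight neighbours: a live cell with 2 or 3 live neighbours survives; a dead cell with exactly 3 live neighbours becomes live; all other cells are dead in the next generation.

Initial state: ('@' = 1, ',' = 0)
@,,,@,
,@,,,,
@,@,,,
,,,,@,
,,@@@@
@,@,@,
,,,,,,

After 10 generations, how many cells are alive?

8

gen 0: @,,,@,
,@,,,,
@,@,,,
,,,,@,
,,@@@@
@,@,@,
,,,,,,
gen 1: ,,,,,,
@@,,,@
,@,,,,
,@@,@,
,@@,,,
,@@,@,
,@,@,,
gen 2: ,@@,,,
@@,,,,
,,,,,@
@,,@,,
@,,,,,
@,,,,,
,@,@,,
gen 3: ,,,,,,
@@@,,,
,@,,,@
@,,,,@
@@,,,@
@@,,,,
@@,,,,
gen 4: ,,@,,,
@@@,,,
,,@,,@
,,,,@,
,,,,,,
,,@,,,
@@,,,,
gen 5: ,,@,,,
@,@@,,
@,@@,@
,,,,,,
,,,,,,
,@,,,,
,@@,,,
gen 6: ,,,,,,
@,,,@@
@,@@@@
,,,,,,
,,,,,,
,@@,,,
,@@,,,
gen 7: @@,,,@
@@,,,,
@@,@,,
,,,@@@
,,,,,,
,@@,,,
,@@,,,
gen 8: ,,,,,@
,,,,,,
,@,@,,
@,@@@@
,,@@@,
,@@,,,
,,,,,,
gen 9: ,,,,,,
,,,,,,
@@,@,@
@,,,,@
@,,,,,
,@@,,,
,,,,,,
gen 10: ,,,,,,
@,,,,,
,@,,@@
,,,,@,
@,,,,@
,@,,,,
,,,,,,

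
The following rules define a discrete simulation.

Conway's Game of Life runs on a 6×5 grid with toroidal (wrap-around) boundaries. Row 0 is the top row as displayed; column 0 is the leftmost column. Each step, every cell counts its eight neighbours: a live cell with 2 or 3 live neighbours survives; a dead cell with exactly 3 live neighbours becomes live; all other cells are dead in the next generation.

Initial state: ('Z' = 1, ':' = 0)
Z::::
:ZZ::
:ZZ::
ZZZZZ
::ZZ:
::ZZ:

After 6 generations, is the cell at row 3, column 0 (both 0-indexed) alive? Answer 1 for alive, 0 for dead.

0

t=0: Z::::
:ZZ::
:ZZ::
ZZZZZ
::ZZ:
::ZZ:
t=1: :::Z:
Z:Z::
::::Z
Z:::Z
Z::::
:ZZZZ
t=2: Z::::
:::ZZ
:Z:ZZ
Z:::Z
::Z::
ZZZZZ
t=3: :::::
::ZZ:
::Z::
ZZZ:Z
::Z::
Z:ZZZ
t=4: :Z:::
::ZZ:
Z:::Z
Z:Z::
:::::
:ZZZZ
t=5: ZZ::Z
ZZZZZ
Z:Z:Z
ZZ::Z
Z:::Z
ZZZZ:
t=6: :::::
:::::
:::::
:::::
:::::
::ZZ:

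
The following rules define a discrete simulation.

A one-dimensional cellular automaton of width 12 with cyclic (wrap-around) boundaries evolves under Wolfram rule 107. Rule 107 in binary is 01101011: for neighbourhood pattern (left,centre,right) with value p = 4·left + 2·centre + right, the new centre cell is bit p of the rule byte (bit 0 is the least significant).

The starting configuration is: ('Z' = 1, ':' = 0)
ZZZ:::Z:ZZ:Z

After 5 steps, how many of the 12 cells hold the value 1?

9

t=0: ZZZ:::Z:ZZ:Z
t=1: ::Z:ZZ:ZZZZZ
t=2: :Z:ZZZZZ:::Z
t=3: Z:ZZ:::Z:ZZ:
t=4: :ZZZ:ZZ:ZZZZ
t=5: ZZ:ZZZZZZ::Z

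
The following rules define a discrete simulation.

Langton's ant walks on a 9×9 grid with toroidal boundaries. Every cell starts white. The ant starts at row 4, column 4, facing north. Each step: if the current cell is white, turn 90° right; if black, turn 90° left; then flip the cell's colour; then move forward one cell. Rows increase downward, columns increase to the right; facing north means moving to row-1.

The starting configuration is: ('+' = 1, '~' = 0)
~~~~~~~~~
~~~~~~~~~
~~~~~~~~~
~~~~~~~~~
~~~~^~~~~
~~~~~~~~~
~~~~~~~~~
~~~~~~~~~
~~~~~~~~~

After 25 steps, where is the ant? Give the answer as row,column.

6,3

step 0: ~~~~~~~~~
~~~~~~~~~
~~~~~~~~~
~~~~~~~~~
~~~~^~~~~
~~~~~~~~~
~~~~~~~~~
~~~~~~~~~
~~~~~~~~~
step 1: ~~~~~~~~~
~~~~~~~~~
~~~~~~~~~
~~~~~~~~~
~~~~+>~~~
~~~~~~~~~
~~~~~~~~~
~~~~~~~~~
~~~~~~~~~
step 2: ~~~~~~~~~
~~~~~~~~~
~~~~~~~~~
~~~~~~~~~
~~~~++~~~
~~~~~v~~~
~~~~~~~~~
~~~~~~~~~
~~~~~~~~~
step 3: ~~~~~~~~~
~~~~~~~~~
~~~~~~~~~
~~~~~~~~~
~~~~++~~~
~~~~<+~~~
~~~~~~~~~
~~~~~~~~~
~~~~~~~~~
step 4: ~~~~~~~~~
~~~~~~~~~
~~~~~~~~~
~~~~~~~~~
~~~~^+~~~
~~~~++~~~
~~~~~~~~~
~~~~~~~~~
~~~~~~~~~
step 5: ~~~~~~~~~
~~~~~~~~~
~~~~~~~~~
~~~~~~~~~
~~~<~+~~~
~~~~++~~~
~~~~~~~~~
~~~~~~~~~
~~~~~~~~~
step 6: ~~~~~~~~~
~~~~~~~~~
~~~~~~~~~
~~~^~~~~~
~~~+~+~~~
~~~~++~~~
~~~~~~~~~
~~~~~~~~~
~~~~~~~~~
step 7: ~~~~~~~~~
~~~~~~~~~
~~~~~~~~~
~~~+>~~~~
~~~+~+~~~
~~~~++~~~
~~~~~~~~~
~~~~~~~~~
~~~~~~~~~
step 8: ~~~~~~~~~
~~~~~~~~~
~~~~~~~~~
~~~++~~~~
~~~+v+~~~
~~~~++~~~
~~~~~~~~~
~~~~~~~~~
~~~~~~~~~
step 9: ~~~~~~~~~
~~~~~~~~~
~~~~~~~~~
~~~++~~~~
~~~<++~~~
~~~~++~~~
~~~~~~~~~
~~~~~~~~~
~~~~~~~~~
step 10: ~~~~~~~~~
~~~~~~~~~
~~~~~~~~~
~~~++~~~~
~~~~++~~~
~~~v++~~~
~~~~~~~~~
~~~~~~~~~
~~~~~~~~~
step 11: ~~~~~~~~~
~~~~~~~~~
~~~~~~~~~
~~~++~~~~
~~~~++~~~
~~<+++~~~
~~~~~~~~~
~~~~~~~~~
~~~~~~~~~
step 12: ~~~~~~~~~
~~~~~~~~~
~~~~~~~~~
~~~++~~~~
~~^~++~~~
~~++++~~~
~~~~~~~~~
~~~~~~~~~
~~~~~~~~~
step 13: ~~~~~~~~~
~~~~~~~~~
~~~~~~~~~
~~~++~~~~
~~+>++~~~
~~++++~~~
~~~~~~~~~
~~~~~~~~~
~~~~~~~~~
step 14: ~~~~~~~~~
~~~~~~~~~
~~~~~~~~~
~~~++~~~~
~~++++~~~
~~+v++~~~
~~~~~~~~~
~~~~~~~~~
~~~~~~~~~
step 15: ~~~~~~~~~
~~~~~~~~~
~~~~~~~~~
~~~++~~~~
~~++++~~~
~~+~>+~~~
~~~~~~~~~
~~~~~~~~~
~~~~~~~~~
step 16: ~~~~~~~~~
~~~~~~~~~
~~~~~~~~~
~~~++~~~~
~~++^+~~~
~~+~~+~~~
~~~~~~~~~
~~~~~~~~~
~~~~~~~~~
step 17: ~~~~~~~~~
~~~~~~~~~
~~~~~~~~~
~~~++~~~~
~~+<~+~~~
~~+~~+~~~
~~~~~~~~~
~~~~~~~~~
~~~~~~~~~
step 18: ~~~~~~~~~
~~~~~~~~~
~~~~~~~~~
~~~++~~~~
~~+~~+~~~
~~+v~+~~~
~~~~~~~~~
~~~~~~~~~
~~~~~~~~~
step 19: ~~~~~~~~~
~~~~~~~~~
~~~~~~~~~
~~~++~~~~
~~+~~+~~~
~~<+~+~~~
~~~~~~~~~
~~~~~~~~~
~~~~~~~~~
step 20: ~~~~~~~~~
~~~~~~~~~
~~~~~~~~~
~~~++~~~~
~~+~~+~~~
~~~+~+~~~
~~v~~~~~~
~~~~~~~~~
~~~~~~~~~
step 21: ~~~~~~~~~
~~~~~~~~~
~~~~~~~~~
~~~++~~~~
~~+~~+~~~
~~~+~+~~~
~<+~~~~~~
~~~~~~~~~
~~~~~~~~~
step 22: ~~~~~~~~~
~~~~~~~~~
~~~~~~~~~
~~~++~~~~
~~+~~+~~~
~^~+~+~~~
~++~~~~~~
~~~~~~~~~
~~~~~~~~~
step 23: ~~~~~~~~~
~~~~~~~~~
~~~~~~~~~
~~~++~~~~
~~+~~+~~~
~+>+~+~~~
~++~~~~~~
~~~~~~~~~
~~~~~~~~~
step 24: ~~~~~~~~~
~~~~~~~~~
~~~~~~~~~
~~~++~~~~
~~+~~+~~~
~+++~+~~~
~+v~~~~~~
~~~~~~~~~
~~~~~~~~~
step 25: ~~~~~~~~~
~~~~~~~~~
~~~~~~~~~
~~~++~~~~
~~+~~+~~~
~+++~+~~~
~+~>~~~~~
~~~~~~~~~
~~~~~~~~~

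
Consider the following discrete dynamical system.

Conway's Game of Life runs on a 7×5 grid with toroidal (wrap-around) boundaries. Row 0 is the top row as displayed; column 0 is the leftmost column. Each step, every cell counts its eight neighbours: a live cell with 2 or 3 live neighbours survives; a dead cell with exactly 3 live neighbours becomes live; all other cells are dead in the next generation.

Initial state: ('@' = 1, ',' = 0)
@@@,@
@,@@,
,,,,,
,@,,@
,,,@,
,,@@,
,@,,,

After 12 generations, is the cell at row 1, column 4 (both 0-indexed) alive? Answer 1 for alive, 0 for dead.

k=0  @@@,@
@,@@,
,,,,,
,@,,@
,,,@,
,,@@,
,@,,,
k=1  ,,,,@
@,@@,
@@@@@
,,,,,
,,,@@
,,@@,
,,,,@
k=2  @,,,@
,,,,,
@,,,,
,@,,,
,,@@@
,,@,,
,,,,@
k=3  @,,,@
@,,,@
,,,,,
@@@@@
,@@@,
,,@,@
@,,@@
k=4  ,@,,,
@,,,@
,,@,,
@,,,@
,,,,,
,,,,,
,@,,,
k=5  ,@,,,
@@,,,
,@,@,
,,,,,
,,,,,
,,,,,
,,,,,
k=6  @@,,,
@@,,,
@@@,,
,,,,,
,,,,,
,,,,,
,,,,,
k=7  @@,,,
,,,,@
@,@,,
,@,,,
,,,,,
,,,,,
,,,,,
k=8  @,,,,
,,,,@
@@,,,
,@,,,
,,,,,
,,,,,
,,,,,
k=9  ,,,,,
,@,,@
@@,,,
@@,,,
,,,,,
,,,,,
,,,,,
k=10  ,,,,,
,@,,,
,,@,@
@@,,,
,,,,,
,,,,,
,,,,,
k=11  ,,,,,
,,,,,
,,@,,
@@,,,
,,,,,
,,,,,
,,,,,
k=12  ,,,,,
,,,,,
,@,,,
,@,,,
,,,,,
,,,,,
,,,,,

0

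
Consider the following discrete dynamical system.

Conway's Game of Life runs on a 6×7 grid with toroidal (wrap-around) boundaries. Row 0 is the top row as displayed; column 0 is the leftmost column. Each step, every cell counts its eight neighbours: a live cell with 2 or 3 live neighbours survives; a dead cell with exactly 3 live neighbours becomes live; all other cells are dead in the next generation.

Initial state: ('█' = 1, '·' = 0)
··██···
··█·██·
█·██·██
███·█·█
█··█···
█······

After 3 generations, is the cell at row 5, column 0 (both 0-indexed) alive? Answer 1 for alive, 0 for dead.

0

0) ··██···
··█·██·
█·██·██
███·█·█
█··█···
█······
1) ·████··
·····█·
·······
····█··
··██···
·███···
2) ·█··█··
··███··
·······
···█···
·█··█··
·······
3) ··█·█··
··███··
··█·█··
·······
·······
·······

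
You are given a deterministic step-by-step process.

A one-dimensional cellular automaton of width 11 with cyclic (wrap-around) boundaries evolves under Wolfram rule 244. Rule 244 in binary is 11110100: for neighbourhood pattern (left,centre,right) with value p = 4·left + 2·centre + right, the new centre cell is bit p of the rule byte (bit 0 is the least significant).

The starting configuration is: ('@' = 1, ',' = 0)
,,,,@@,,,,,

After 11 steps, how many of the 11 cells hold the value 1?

step 0: ,,,,@@,,,,,
step 1: ,,,,,@@,,,,
step 2: ,,,,,,@@,,,
step 3: ,,,,,,,@@,,
step 4: ,,,,,,,,@@,
step 5: ,,,,,,,,,@@
step 6: @,,,,,,,,,@
step 7: @@,,,,,,,,,
step 8: ,@@,,,,,,,,
step 9: ,,@@,,,,,,,
step 10: ,,,@@,,,,,,
step 11: ,,,,@@,,,,,

2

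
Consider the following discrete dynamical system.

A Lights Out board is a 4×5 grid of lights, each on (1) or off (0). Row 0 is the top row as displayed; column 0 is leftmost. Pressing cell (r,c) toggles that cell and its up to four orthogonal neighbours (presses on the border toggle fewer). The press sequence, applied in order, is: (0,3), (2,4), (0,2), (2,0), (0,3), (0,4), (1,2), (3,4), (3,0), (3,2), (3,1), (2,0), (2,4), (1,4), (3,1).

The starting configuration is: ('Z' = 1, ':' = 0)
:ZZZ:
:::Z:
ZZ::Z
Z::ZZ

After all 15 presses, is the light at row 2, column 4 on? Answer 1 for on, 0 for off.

1

0) :ZZZ:
:::Z:
ZZ::Z
Z::ZZ
1) :Z::Z
:::::
ZZ::Z
Z::ZZ
2) :Z::Z
::::Z
ZZ:Z:
Z::Z:
3) ::ZZZ
::Z:Z
ZZ:Z:
Z::Z:
4) ::ZZZ
Z:Z:Z
:::Z:
:::Z:
5) :::::
Z:ZZZ
:::Z:
:::Z:
6) :::ZZ
Z:ZZ:
:::Z:
:::Z:
7) ::ZZZ
ZZ:::
::ZZ:
:::Z:
8) ::ZZZ
ZZ:::
::ZZZ
::::Z
9) ::ZZZ
ZZ:::
Z:ZZZ
ZZ::Z
10) ::ZZZ
ZZ:::
Z::ZZ
Z:ZZZ
11) ::ZZZ
ZZ:::
ZZ:ZZ
:Z:ZZ
12) ::ZZZ
:Z:::
:::ZZ
ZZ:ZZ
13) ::ZZZ
:Z::Z
:::::
ZZ:Z:
14) ::ZZ:
:Z:Z:
::::Z
ZZ:Z:
15) ::ZZ:
:Z:Z:
:Z::Z
::ZZ:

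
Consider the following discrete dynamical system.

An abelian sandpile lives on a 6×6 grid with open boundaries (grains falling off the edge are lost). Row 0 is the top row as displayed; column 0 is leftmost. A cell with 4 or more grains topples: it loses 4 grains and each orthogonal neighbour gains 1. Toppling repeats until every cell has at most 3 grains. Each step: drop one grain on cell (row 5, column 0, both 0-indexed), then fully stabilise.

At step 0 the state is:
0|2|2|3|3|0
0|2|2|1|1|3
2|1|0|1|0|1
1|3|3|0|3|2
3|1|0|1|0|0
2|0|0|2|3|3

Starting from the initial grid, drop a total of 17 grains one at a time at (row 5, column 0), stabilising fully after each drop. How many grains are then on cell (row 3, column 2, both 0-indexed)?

0

k=0  0|2|2|3|3|0
0|2|2|1|1|3
2|1|0|1|0|1
1|3|3|0|3|2
3|1|0|1|0|0
2|0|0|2|3|3
k=1  0|2|2|3|3|0
0|2|2|1|1|3
2|1|0|1|0|1
1|3|3|0|3|2
3|1|0|1|0|0
3|0|0|2|3|3
k=2  0|2|2|3|3|0
0|2|2|1|1|3
2|1|0|1|0|1
2|3|3|0|3|2
0|2|0|1|0|0
1|1|0|2|3|3
k=3  0|2|2|3|3|0
0|2|2|1|1|3
2|1|0|1|0|1
2|3|3|0|3|2
0|2|0|1|0|0
2|1|0|2|3|3
k=4  0|2|2|3|3|0
0|2|2|1|1|3
2|1|0|1|0|1
2|3|3|0|3|2
0|2|0|1|0|0
3|1|0|2|3|3
k=5  0|2|2|3|3|0
0|2|2|1|1|3
2|1|0|1|0|1
2|3|3|0|3|2
1|2|0|1|0|0
0|2|0|2|3|3
k=6  0|2|2|3|3|0
0|2|2|1|1|3
2|1|0|1|0|1
2|3|3|0|3|2
1|2|0|1|0|0
1|2|0|2|3|3
k=7  0|2|2|3|3|0
0|2|2|1|1|3
2|1|0|1|0|1
2|3|3|0|3|2
1|2|0|1|0|0
2|2|0|2|3|3
k=8  0|2|2|3|3|0
0|2|2|1|1|3
2|1|0|1|0|1
2|3|3|0|3|2
1|2|0|1|0|0
3|2|0|2|3|3
k=9  0|2|2|3|3|0
0|2|2|1|1|3
2|1|0|1|0|1
2|3|3|0|3|2
2|2|0|1|0|0
0|3|0|2|3|3
k=10  0|2|2|3|3|0
0|2|2|1|1|3
2|1|0|1|0|1
2|3|3|0|3|2
2|2|0|1|0|0
1|3|0|2|3|3
k=11  0|2|2|3|3|0
0|2|2|1|1|3
2|1|0|1|0|1
2|3|3|0|3|2
2|2|0|1|0|0
2|3|0|2|3|3
k=12  0|2|2|3|3|0
0|2|2|1|1|3
2|1|0|1|0|1
2|3|3|0|3|2
2|2|0|1|0|0
3|3|0|2|3|3
k=13  0|2|2|3|3|0
0|2|2|1|1|3
2|1|0|1|0|1
2|3|3|0|3|2
3|3|0|1|0|0
1|0|1|2|3|3
k=14  0|2|2|3|3|0
0|2|2|1|1|3
2|1|0|1|0|1
2|3|3|0|3|2
3|3|0|1|0|0
2|0|1|2|3|3
k=15  0|2|2|3|3|0
0|2|2|1|1|3
2|1|0|1|0|1
2|3|3|0|3|2
3|3|0|1|0|0
3|0|1|2|3|3
k=16  0|2|2|3|3|0
0|2|2|1|1|3
3|2|1|1|0|1
0|2|0|1|3|2
2|1|2|1|0|0
1|2|1|2|3|3
k=17  0|2|2|3|3|0
0|2|2|1|1|3
3|2|1|1|0|1
0|2|0|1|3|2
2|1|2|1|0|0
2|2|1|2|3|3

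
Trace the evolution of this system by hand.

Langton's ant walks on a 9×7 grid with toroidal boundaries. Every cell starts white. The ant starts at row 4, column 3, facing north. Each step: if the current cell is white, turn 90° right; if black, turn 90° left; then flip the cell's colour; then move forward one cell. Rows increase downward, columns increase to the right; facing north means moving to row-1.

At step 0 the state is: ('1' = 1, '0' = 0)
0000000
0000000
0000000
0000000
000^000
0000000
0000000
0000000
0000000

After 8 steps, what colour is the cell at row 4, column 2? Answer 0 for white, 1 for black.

gen 0: 0000000
0000000
0000000
0000000
000^000
0000000
0000000
0000000
0000000
gen 1: 0000000
0000000
0000000
0000000
0001>00
0000000
0000000
0000000
0000000
gen 2: 0000000
0000000
0000000
0000000
0001100
0000v00
0000000
0000000
0000000
gen 3: 0000000
0000000
0000000
0000000
0001100
000<100
0000000
0000000
0000000
gen 4: 0000000
0000000
0000000
0000000
000^100
0001100
0000000
0000000
0000000
gen 5: 0000000
0000000
0000000
0000000
00<0100
0001100
0000000
0000000
0000000
gen 6: 0000000
0000000
0000000
00^0000
0010100
0001100
0000000
0000000
0000000
gen 7: 0000000
0000000
0000000
001>000
0010100
0001100
0000000
0000000
0000000
gen 8: 0000000
0000000
0000000
0011000
001v100
0001100
0000000
0000000
0000000

1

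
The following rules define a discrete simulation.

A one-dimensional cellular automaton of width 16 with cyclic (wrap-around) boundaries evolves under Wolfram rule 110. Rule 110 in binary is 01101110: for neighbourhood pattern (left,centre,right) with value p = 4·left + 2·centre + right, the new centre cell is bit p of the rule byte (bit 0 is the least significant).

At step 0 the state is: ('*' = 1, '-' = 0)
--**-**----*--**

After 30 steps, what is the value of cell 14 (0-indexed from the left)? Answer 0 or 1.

1

k=0  --**-**----*--**
k=1  -******---**-***
k=2  **----*--*****-*
k=3  -*---**-**---***
k=4  **--******--**-*
k=5  -*-**----*-*****
k=6  *****---****---*
k=7  ----*--**--*--**
k=8  ---**-***-**-***
k=9  --*****-******-*
k=10  -**---***----***
k=11  ***--**-*---**-*
k=12  --*-*****--*****
k=13  -****---*-**---*
k=14  **--*--*****--**
k=15  -*-**-**---*-**-
k=16  ********--*****-
k=17  *------*-**---**
k=18  *-----*****--**-
k=19  *----**---*-****
k=20  *---***--****---
k=21  *--**-*-**--*--*
k=22  *-********-**-**
k=23  ***------******-
k=24  *-*-----**----**
k=25  ***----***---**-
k=26  *-*---**-*--****
k=27  ***--*****-**---
k=28  *-*-**---****--*
k=29  ******--**--*-**
k=30  -----*-***-****-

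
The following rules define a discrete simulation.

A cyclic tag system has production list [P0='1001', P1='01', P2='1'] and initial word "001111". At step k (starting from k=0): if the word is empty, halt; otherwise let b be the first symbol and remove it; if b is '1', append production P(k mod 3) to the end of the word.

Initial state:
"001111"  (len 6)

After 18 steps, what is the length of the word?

t=0: "001111"  (len 6)
t=1: "01111"  (len 5)
t=2: "1111"  (len 4)
t=3: "1111"  (len 4)
t=4: "1111001"  (len 7)
t=5: "11100101"  (len 8)
t=6: "11001011"  (len 8)
t=7: "10010111001"  (len 11)
t=8: "001011100101"  (len 12)
t=9: "01011100101"  (len 11)
t=10: "1011100101"  (len 10)
t=11: "01110010101"  (len 11)
t=12: "1110010101"  (len 10)
t=13: "1100101011001"  (len 13)
t=14: "10010101100101"  (len 14)
t=15: "00101011001011"  (len 14)
t=16: "0101011001011"  (len 13)
t=17: "101011001011"  (len 12)
t=18: "010110010111"  (len 12)

12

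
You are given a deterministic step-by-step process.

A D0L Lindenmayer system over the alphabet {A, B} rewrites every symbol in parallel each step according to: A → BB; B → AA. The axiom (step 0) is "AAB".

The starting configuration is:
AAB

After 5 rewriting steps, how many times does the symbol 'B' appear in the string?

64

[0] AAB
[1] BBBBAA
[2] AAAAAAAABBBB
[3] BBBBBBBBBBBBBBBBAAAAAAAA
[4] AAAAAAAAAAAAAAAAAAAAAAAAAAAAAAAABBBBBBBBBBBBBBBB
[5] BBBBBBBBBBBBBBBBBBBBBBBBBBBBBBBBBBBBBBBBBBBBBBBBBBBBBBBBBBBBBBBBAAAAAAAAAAAAAAAAAAAAAAAAAAAAAAAA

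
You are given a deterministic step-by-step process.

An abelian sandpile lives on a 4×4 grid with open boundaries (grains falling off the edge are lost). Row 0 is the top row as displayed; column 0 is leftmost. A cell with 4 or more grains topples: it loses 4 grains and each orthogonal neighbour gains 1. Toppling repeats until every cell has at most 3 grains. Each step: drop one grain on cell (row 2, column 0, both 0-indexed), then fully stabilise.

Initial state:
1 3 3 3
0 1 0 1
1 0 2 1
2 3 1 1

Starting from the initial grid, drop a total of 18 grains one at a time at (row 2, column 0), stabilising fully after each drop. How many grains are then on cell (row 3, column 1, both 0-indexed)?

t=0: 1 3 3 3
0 1 0 1
1 0 2 1
2 3 1 1
t=1: 1 3 3 3
0 1 0 1
2 0 2 1
2 3 1 1
t=2: 1 3 3 3
0 1 0 1
3 0 2 1
2 3 1 1
t=3: 1 3 3 3
1 1 0 1
0 1 2 1
3 3 1 1
t=4: 1 3 3 3
1 1 0 1
1 1 2 1
3 3 1 1
t=5: 1 3 3 3
1 1 0 1
2 1 2 1
3 3 1 1
t=6: 1 3 3 3
1 1 0 1
3 1 2 1
3 3 1 1
t=7: 1 3 3 3
2 1 0 1
1 3 2 1
1 0 2 1
t=8: 1 3 3 3
2 1 0 1
2 3 2 1
1 0 2 1
t=9: 1 3 3 3
2 1 0 1
3 3 2 1
1 0 2 1
t=10: 1 3 3 3
3 2 0 1
1 0 3 1
2 1 2 1
t=11: 1 3 3 3
3 2 0 1
2 0 3 1
2 1 2 1
t=12: 1 3 3 3
3 2 0 1
3 0 3 1
2 1 2 1
t=13: 2 3 3 3
0 3 0 1
1 1 3 1
3 1 2 1
t=14: 2 3 3 3
0 3 0 1
2 1 3 1
3 1 2 1
t=15: 2 3 3 3
0 3 0 1
3 1 3 1
3 1 2 1
t=16: 2 3 3 3
1 3 0 1
1 2 3 1
0 2 2 1
t=17: 2 3 3 3
1 3 0 1
2 2 3 1
0 2 2 1
t=18: 2 3 3 3
1 3 0 1
3 2 3 1
0 2 2 1

2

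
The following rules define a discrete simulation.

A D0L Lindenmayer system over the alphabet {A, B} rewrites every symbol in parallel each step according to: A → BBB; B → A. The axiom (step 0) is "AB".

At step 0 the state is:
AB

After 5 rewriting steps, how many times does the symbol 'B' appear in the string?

27

0) AB
1) BBBA
2) AAABBB
3) BBBBBBBBBAAA
4) AAAAAAAAABBBBBBBBB
5) BBBBBBBBBBBBBBBBBBBBBBBBBBBAAAAAAAAA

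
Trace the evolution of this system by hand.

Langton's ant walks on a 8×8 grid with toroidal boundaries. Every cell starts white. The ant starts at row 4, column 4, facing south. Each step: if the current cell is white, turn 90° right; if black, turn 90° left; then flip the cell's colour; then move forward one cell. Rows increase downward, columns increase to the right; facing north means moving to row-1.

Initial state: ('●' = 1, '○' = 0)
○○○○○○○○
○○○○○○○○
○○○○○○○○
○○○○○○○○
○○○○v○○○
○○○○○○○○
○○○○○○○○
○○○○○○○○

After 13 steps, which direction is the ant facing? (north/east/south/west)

west

0) ○○○○○○○○
○○○○○○○○
○○○○○○○○
○○○○○○○○
○○○○v○○○
○○○○○○○○
○○○○○○○○
○○○○○○○○
1) ○○○○○○○○
○○○○○○○○
○○○○○○○○
○○○○○○○○
○○○<●○○○
○○○○○○○○
○○○○○○○○
○○○○○○○○
2) ○○○○○○○○
○○○○○○○○
○○○○○○○○
○○○^○○○○
○○○●●○○○
○○○○○○○○
○○○○○○○○
○○○○○○○○
3) ○○○○○○○○
○○○○○○○○
○○○○○○○○
○○○●>○○○
○○○●●○○○
○○○○○○○○
○○○○○○○○
○○○○○○○○
4) ○○○○○○○○
○○○○○○○○
○○○○○○○○
○○○●●○○○
○○○●v○○○
○○○○○○○○
○○○○○○○○
○○○○○○○○
5) ○○○○○○○○
○○○○○○○○
○○○○○○○○
○○○●●○○○
○○○●○>○○
○○○○○○○○
○○○○○○○○
○○○○○○○○
6) ○○○○○○○○
○○○○○○○○
○○○○○○○○
○○○●●○○○
○○○●○●○○
○○○○○v○○
○○○○○○○○
○○○○○○○○
7) ○○○○○○○○
○○○○○○○○
○○○○○○○○
○○○●●○○○
○○○●○●○○
○○○○<●○○
○○○○○○○○
○○○○○○○○
8) ○○○○○○○○
○○○○○○○○
○○○○○○○○
○○○●●○○○
○○○●^●○○
○○○○●●○○
○○○○○○○○
○○○○○○○○
9) ○○○○○○○○
○○○○○○○○
○○○○○○○○
○○○●●○○○
○○○●●>○○
○○○○●●○○
○○○○○○○○
○○○○○○○○
10) ○○○○○○○○
○○○○○○○○
○○○○○○○○
○○○●●^○○
○○○●●○○○
○○○○●●○○
○○○○○○○○
○○○○○○○○
11) ○○○○○○○○
○○○○○○○○
○○○○○○○○
○○○●●●>○
○○○●●○○○
○○○○●●○○
○○○○○○○○
○○○○○○○○
12) ○○○○○○○○
○○○○○○○○
○○○○○○○○
○○○●●●●○
○○○●●○v○
○○○○●●○○
○○○○○○○○
○○○○○○○○
13) ○○○○○○○○
○○○○○○○○
○○○○○○○○
○○○●●●●○
○○○●●<●○
○○○○●●○○
○○○○○○○○
○○○○○○○○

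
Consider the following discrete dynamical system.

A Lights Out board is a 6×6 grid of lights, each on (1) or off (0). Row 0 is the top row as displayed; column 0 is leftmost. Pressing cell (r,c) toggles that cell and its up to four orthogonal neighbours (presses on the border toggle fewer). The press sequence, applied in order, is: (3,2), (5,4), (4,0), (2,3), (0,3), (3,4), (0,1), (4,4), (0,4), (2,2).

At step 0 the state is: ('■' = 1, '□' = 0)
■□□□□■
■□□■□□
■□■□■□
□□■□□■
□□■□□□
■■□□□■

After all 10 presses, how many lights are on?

gen 0: ■□□□□■
■□□■□□
■□■□■□
□□■□□■
□□■□□□
■■□□□■
gen 1: ■□□□□■
■□□■□□
■□□□■□
□■□■□■
□□□□□□
■■□□□■
gen 2: ■□□□□■
■□□■□□
■□□□■□
□■□■□■
□□□□■□
■■□■■□
gen 3: ■□□□□■
■□□■□□
■□□□■□
■■□■□■
■■□□■□
□■□■■□
gen 4: ■□□□□■
■□□□□□
■□■■□□
■■□□□■
■■□□■□
□■□■■□
gen 5: ■□■■■■
■□□■□□
■□■■□□
■■□□□■
■■□□■□
□■□■■□
gen 6: ■□■■■■
■□□■□□
■□■■■□
■■□■■□
■■□□□□
□■□■■□
gen 7: □■□■■■
■■□■□□
■□■■■□
■■□■■□
■■□□□□
□■□■■□
gen 8: □■□■■■
■■□■□□
■□■■■□
■■□■□□
■■□■■■
□■□■□□
gen 9: □■□□□□
■■□■■□
■□■■■□
■■□■□□
■■□■■■
□■□■□□
gen 10: □■□□□□
■■■■■□
■■□□■□
■■■■□□
■■□■■■
□■□■□□

20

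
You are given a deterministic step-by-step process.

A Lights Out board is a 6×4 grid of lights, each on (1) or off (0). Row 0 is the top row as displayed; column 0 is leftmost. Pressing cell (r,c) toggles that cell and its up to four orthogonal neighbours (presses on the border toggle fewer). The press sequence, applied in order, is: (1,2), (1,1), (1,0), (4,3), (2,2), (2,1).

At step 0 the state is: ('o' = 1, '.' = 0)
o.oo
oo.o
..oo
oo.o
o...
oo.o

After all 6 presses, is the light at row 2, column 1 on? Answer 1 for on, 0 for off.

0) o.oo
oo.o
..oo
oo.o
o...
oo.o
1) o..o
o.o.
...o
oo.o
o...
oo.o
2) oo.o
.o..
.o.o
oo.o
o...
oo.o
3) .o.o
o...
oo.o
oo.o
o...
oo.o
4) .o.o
o...
oo.o
oo..
o.oo
oo..
5) .o.o
o.o.
o.o.
ooo.
o.oo
oo..
6) .o.o
ooo.
.o..
o.o.
o.oo
oo..

1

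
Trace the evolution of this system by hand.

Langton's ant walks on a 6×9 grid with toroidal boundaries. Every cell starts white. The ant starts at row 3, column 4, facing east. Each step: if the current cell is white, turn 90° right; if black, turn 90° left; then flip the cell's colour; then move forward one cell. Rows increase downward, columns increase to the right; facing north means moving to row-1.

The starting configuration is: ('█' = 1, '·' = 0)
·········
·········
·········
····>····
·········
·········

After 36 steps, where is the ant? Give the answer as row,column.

3,0

0) ·········
·········
·········
····>····
·········
·········
1) ·········
·········
·········
····█····
····v····
·········
2) ·········
·········
·········
····█····
···<█····
·········
3) ·········
·········
·········
···^█····
···██····
·········
4) ·········
·········
·········
···█>····
···██····
·········
5) ·········
·········
····^····
···█·····
···██····
·········
6) ·········
·········
····█>···
···█·····
···██····
·········
7) ·········
·········
····██···
···█·v···
···██····
·········
8) ·········
·········
····██···
···█<█···
···██····
·········
9) ·········
·········
····^█···
···███···
···██····
·········
10) ·········
·········
···<·█···
···███···
···██····
·········
11) ·········
···^·····
···█·█···
···███···
···██····
·········
12) ·········
···█>····
···█·█···
···███···
···██····
·········
13) ·········
···██····
···█v█···
···███···
···██····
·········
14) ·········
···██····
···<██···
···███···
···██····
·········
15) ·········
···██····
····██···
···v██···
···██····
·········
16) ·········
···██····
····██···
····>█···
···██····
·········
17) ·········
···██····
····^█···
·····█···
···██····
·········
18) ·········
···██····
···<·█···
·····█···
···██····
·········
19) ·········
···^█····
···█·█···
·····█···
···██····
·········
20) ·········
··<·█····
···█·█···
·····█···
···██····
·········
21) ··^······
··█·█····
···█·█···
·····█···
···██····
·········
22) ··█>·····
··█·█····
···█·█···
·····█···
···██····
·········
23) ··██·····
··█v█····
···█·█···
·····█···
···██····
·········
24) ··██·····
··<██····
···█·█···
·····█···
···██····
·········
25) ··██·····
···██····
··v█·█···
·····█···
···██····
·········
26) ··██·····
···██····
·<██·█···
·····█···
···██····
·········
27) ··██·····
·^·██····
·███·█···
·····█···
···██····
·········
28) ··██·····
·█>██····
·███·█···
·····█···
···██····
·········
29) ··██·····
·████····
·█v█·█···
·····█···
···██····
·········
30) ··██·····
·████····
·█·>·█···
·····█···
···██····
·········
31) ··██·····
·██^█····
·█···█···
·····█···
···██····
·········
32) ··██·····
·█<·█····
·█···█···
·····█···
···██····
·········
33) ··██·····
·█··█····
·█v··█···
·····█···
···██····
·········
34) ··██·····
·█··█····
·<█··█···
·····█···
···██····
·········
35) ··██·····
·█··█····
··█··█···
·v···█···
···██····
·········
36) ··██·····
·█··█····
··█··█···
<█···█···
···██····
·········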